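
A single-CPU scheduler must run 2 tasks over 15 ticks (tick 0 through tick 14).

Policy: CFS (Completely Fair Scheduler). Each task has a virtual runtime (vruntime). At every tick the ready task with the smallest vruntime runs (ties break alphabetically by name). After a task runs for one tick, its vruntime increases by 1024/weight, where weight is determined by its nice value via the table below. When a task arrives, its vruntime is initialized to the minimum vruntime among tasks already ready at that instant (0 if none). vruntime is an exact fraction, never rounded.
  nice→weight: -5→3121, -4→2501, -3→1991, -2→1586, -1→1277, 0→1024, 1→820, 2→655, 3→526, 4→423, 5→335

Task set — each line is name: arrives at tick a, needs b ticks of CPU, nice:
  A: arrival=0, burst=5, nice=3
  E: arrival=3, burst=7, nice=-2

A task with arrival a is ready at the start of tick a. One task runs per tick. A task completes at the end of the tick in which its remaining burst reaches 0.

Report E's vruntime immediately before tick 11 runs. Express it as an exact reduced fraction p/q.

vruntime(E, start of tick 11) = 2025984/208559

t=0: vr[A=0] → run A
t=1: vr[A=512/263] → run A
t=2: vr[A=1024/263] → run A
t=3: vr[A=1536/263 E=1536/263] → run A
t=4: vr[A=2048/263 E=1536/263] → run E
t=5: vr[A=2048/263 E=1352704/208559] → run E
t=6: vr[A=2048/263 E=1487360/208559] → run E
t=7: vr[A=2048/263 E=1622016/208559] → run E
t=8: vr[A=2048/263 E=1756672/208559] → run A
t=9: vr[E=1756672/208559] → run E
t=10: vr[E=1891328/208559] → run E
t=11: vr[E=2025984/208559] → run E
t=12: (idle)
t=13: (idle)
t=14: (idle)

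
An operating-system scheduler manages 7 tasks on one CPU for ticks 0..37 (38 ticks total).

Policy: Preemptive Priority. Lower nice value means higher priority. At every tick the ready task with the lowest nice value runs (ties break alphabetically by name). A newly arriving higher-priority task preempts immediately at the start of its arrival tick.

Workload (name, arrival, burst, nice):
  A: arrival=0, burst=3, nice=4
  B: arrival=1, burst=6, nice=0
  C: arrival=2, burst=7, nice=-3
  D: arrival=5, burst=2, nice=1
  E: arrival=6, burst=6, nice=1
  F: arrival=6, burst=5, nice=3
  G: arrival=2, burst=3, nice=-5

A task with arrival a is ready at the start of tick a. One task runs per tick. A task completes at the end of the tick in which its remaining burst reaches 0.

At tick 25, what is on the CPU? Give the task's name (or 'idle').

t=0: ready={A} → run A
t=1: ready={A,B} → run B
t=2: ready={A,B,C,G} → run G
t=3: ready={A,B,C,G} → run G
t=4: ready={A,B,C,G} → run G
t=5: ready={A,B,C,D} → run C
t=6: ready={A,B,C,D,E,F} → run C
t=7: ready={A,B,C,D,E,F} → run C
t=8: ready={A,B,C,D,E,F} → run C
t=9: ready={A,B,C,D,E,F} → run C
t=10: ready={A,B,C,D,E,F} → run C
t=11: ready={A,B,C,D,E,F} → run C
t=12: ready={A,B,D,E,F} → run B
t=13: ready={A,B,D,E,F} → run B
t=14: ready={A,B,D,E,F} → run B
t=15: ready={A,B,D,E,F} → run B
t=16: ready={A,B,D,E,F} → run B
t=17: ready={A,D,E,F} → run D
t=18: ready={A,D,E,F} → run D
t=19: ready={A,E,F} → run E
t=20: ready={A,E,F} → run E
t=21: ready={A,E,F} → run E
t=22: ready={A,E,F} → run E
t=23: ready={A,E,F} → run E
t=24: ready={A,E,F} → run E
t=25: ready={A,F} → run F
t=26: ready={A,F} → run F
t=27: ready={A,F} → run F
t=28: ready={A,F} → run F
t=29: ready={A,F} → run F
t=30: ready={A} → run A
t=31: ready={A} → run A
t=32: (idle)
t=33: (idle)
t=34: (idle)
t=35: (idle)
t=36: (idle)
t=37: (idle)

running at tick 25 = F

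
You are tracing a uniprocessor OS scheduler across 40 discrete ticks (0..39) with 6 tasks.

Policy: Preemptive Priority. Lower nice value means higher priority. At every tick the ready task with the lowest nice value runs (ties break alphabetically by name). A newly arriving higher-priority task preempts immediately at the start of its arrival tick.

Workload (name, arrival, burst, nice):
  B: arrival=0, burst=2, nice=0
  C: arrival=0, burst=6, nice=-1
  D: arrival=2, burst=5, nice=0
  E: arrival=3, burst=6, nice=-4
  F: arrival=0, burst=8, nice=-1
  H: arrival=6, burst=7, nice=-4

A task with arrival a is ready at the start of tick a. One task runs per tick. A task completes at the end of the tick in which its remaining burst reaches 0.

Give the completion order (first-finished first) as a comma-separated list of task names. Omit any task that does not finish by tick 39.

completion order = E, H, C, F, B, D

t=0: ready={B,C,F} → run C
t=1: ready={B,C,F} → run C
t=2: ready={B,C,D,F} → run C
t=3: ready={B,C,D,E,F} → run E
t=4: ready={B,C,D,E,F} → run E
t=5: ready={B,C,D,E,F} → run E
t=6: ready={B,C,D,E,F,H} → run E
t=7: ready={B,C,D,E,F,H} → run E
t=8: ready={B,C,D,E,F,H} → run E
t=9: ready={B,C,D,F,H} → run H
t=10: ready={B,C,D,F,H} → run H
t=11: ready={B,C,D,F,H} → run H
t=12: ready={B,C,D,F,H} → run H
t=13: ready={B,C,D,F,H} → run H
t=14: ready={B,C,D,F,H} → run H
t=15: ready={B,C,D,F,H} → run H
t=16: ready={B,C,D,F} → run C
t=17: ready={B,C,D,F} → run C
t=18: ready={B,C,D,F} → run C
t=19: ready={B,D,F} → run F
t=20: ready={B,D,F} → run F
t=21: ready={B,D,F} → run F
t=22: ready={B,D,F} → run F
t=23: ready={B,D,F} → run F
t=24: ready={B,D,F} → run F
t=25: ready={B,D,F} → run F
t=26: ready={B,D,F} → run F
t=27: ready={B,D} → run B
t=28: ready={B,D} → run B
t=29: ready={D} → run D
t=30: ready={D} → run D
t=31: ready={D} → run D
t=32: ready={D} → run D
t=33: ready={D} → run D
t=34: (idle)
t=35: (idle)
t=36: (idle)
t=37: (idle)
t=38: (idle)
t=39: (idle)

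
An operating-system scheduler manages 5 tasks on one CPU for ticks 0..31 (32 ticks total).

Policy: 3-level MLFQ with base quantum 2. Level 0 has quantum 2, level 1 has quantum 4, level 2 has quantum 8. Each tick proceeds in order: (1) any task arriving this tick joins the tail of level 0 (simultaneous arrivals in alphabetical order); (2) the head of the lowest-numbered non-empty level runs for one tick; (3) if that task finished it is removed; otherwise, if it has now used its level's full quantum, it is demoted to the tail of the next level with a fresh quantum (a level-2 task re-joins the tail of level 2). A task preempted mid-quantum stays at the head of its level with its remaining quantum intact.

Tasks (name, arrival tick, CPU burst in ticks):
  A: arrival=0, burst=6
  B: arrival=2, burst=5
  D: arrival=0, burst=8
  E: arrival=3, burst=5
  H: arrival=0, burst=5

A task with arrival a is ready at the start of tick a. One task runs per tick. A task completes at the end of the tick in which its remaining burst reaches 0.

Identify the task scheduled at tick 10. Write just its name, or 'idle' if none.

t=0: L0/L1/L2 = ADH/-/- → run A
t=1: L0/L1/L2 = ADH/-/- → run A
t=2: L0/L1/L2 = DHB/A/- → run D
t=3: L0/L1/L2 = DHBE/A/- → run D
t=4: L0/L1/L2 = HBE/AD/- → run H
t=5: L0/L1/L2 = HBE/AD/- → run H
t=6: L0/L1/L2 = BE/ADH/- → run B
t=7: L0/L1/L2 = BE/ADH/- → run B
t=8: L0/L1/L2 = E/ADHB/- → run E
t=9: L0/L1/L2 = E/ADHB/- → run E
t=10: L0/L1/L2 = -/ADHBE/- → run A
t=11: L0/L1/L2 = -/ADHBE/- → run A
t=12: L0/L1/L2 = -/ADHBE/- → run A
t=13: L0/L1/L2 = -/ADHBE/- → run A
t=14: L0/L1/L2 = -/DHBE/- → run D
t=15: L0/L1/L2 = -/DHBE/- → run D
t=16: L0/L1/L2 = -/DHBE/- → run D
t=17: L0/L1/L2 = -/DHBE/- → run D
t=18: L0/L1/L2 = -/HBE/D → run H
t=19: L0/L1/L2 = -/HBE/D → run H
t=20: L0/L1/L2 = -/HBE/D → run H
t=21: L0/L1/L2 = -/BE/D → run B
t=22: L0/L1/L2 = -/BE/D → run B
t=23: L0/L1/L2 = -/BE/D → run B
t=24: L0/L1/L2 = -/E/D → run E
t=25: L0/L1/L2 = -/E/D → run E
t=26: L0/L1/L2 = -/E/D → run E
t=27: L0/L1/L2 = -/-/D → run D
t=28: L0/L1/L2 = -/-/D → run D
t=29: (idle)
t=30: (idle)
t=31: (idle)

running at tick 10 = A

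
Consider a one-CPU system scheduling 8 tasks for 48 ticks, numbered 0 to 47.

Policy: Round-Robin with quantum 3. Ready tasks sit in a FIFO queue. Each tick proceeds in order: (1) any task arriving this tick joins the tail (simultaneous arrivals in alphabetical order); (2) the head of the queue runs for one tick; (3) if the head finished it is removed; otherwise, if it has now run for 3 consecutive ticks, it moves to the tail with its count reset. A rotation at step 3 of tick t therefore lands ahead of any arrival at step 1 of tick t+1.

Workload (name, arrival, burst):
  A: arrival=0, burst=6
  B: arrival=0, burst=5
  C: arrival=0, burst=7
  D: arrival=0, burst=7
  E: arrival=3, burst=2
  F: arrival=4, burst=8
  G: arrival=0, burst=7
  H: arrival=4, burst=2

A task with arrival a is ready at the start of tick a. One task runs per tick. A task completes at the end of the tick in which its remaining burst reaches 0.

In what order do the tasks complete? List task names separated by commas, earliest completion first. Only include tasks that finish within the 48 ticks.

completion order = A, E, H, B, C, D, G, F

t=0: queue=[A,B,C,D,G] q_used=0 → run A
t=1: queue=[A,B,C,D,G] q_used=1 → run A
t=2: queue=[A,B,C,D,G] q_used=2 → run A
t=3: queue=[B,C,D,G,A,E] q_used=0 → run B
t=4: queue=[B,C,D,G,A,E,F,H] q_used=1 → run B
t=5: queue=[B,C,D,G,A,E,F,H] q_used=2 → run B
t=6: queue=[C,D,G,A,E,F,H,B] q_used=0 → run C
t=7: queue=[C,D,G,A,E,F,H,B] q_used=1 → run C
t=8: queue=[C,D,G,A,E,F,H,B] q_used=2 → run C
t=9: queue=[D,G,A,E,F,H,B,C] q_used=0 → run D
t=10: queue=[D,G,A,E,F,H,B,C] q_used=1 → run D
t=11: queue=[D,G,A,E,F,H,B,C] q_used=2 → run D
t=12: queue=[G,A,E,F,H,B,C,D] q_used=0 → run G
t=13: queue=[G,A,E,F,H,B,C,D] q_used=1 → run G
t=14: queue=[G,A,E,F,H,B,C,D] q_used=2 → run G
t=15: queue=[A,E,F,H,B,C,D,G] q_used=0 → run A
t=16: queue=[A,E,F,H,B,C,D,G] q_used=1 → run A
t=17: queue=[A,E,F,H,B,C,D,G] q_used=2 → run A
t=18: queue=[E,F,H,B,C,D,G] q_used=0 → run E
t=19: queue=[E,F,H,B,C,D,G] q_used=1 → run E
t=20: queue=[F,H,B,C,D,G] q_used=0 → run F
t=21: queue=[F,H,B,C,D,G] q_used=1 → run F
t=22: queue=[F,H,B,C,D,G] q_used=2 → run F
t=23: queue=[H,B,C,D,G,F] q_used=0 → run H
t=24: queue=[H,B,C,D,G,F] q_used=1 → run H
t=25: queue=[B,C,D,G,F] q_used=0 → run B
t=26: queue=[B,C,D,G,F] q_used=1 → run B
t=27: queue=[C,D,G,F] q_used=0 → run C
t=28: queue=[C,D,G,F] q_used=1 → run C
t=29: queue=[C,D,G,F] q_used=2 → run C
t=30: queue=[D,G,F,C] q_used=0 → run D
t=31: queue=[D,G,F,C] q_used=1 → run D
t=32: queue=[D,G,F,C] q_used=2 → run D
t=33: queue=[G,F,C,D] q_used=0 → run G
t=34: queue=[G,F,C,D] q_used=1 → run G
t=35: queue=[G,F,C,D] q_used=2 → run G
t=36: queue=[F,C,D,G] q_used=0 → run F
t=37: queue=[F,C,D,G] q_used=1 → run F
t=38: queue=[F,C,D,G] q_used=2 → run F
t=39: queue=[C,D,G,F] q_used=0 → run C
t=40: queue=[D,G,F] q_used=0 → run D
t=41: queue=[G,F] q_used=0 → run G
t=42: queue=[F] q_used=0 → run F
t=43: queue=[F] q_used=1 → run F
t=44: (idle)
t=45: (idle)
t=46: (idle)
t=47: (idle)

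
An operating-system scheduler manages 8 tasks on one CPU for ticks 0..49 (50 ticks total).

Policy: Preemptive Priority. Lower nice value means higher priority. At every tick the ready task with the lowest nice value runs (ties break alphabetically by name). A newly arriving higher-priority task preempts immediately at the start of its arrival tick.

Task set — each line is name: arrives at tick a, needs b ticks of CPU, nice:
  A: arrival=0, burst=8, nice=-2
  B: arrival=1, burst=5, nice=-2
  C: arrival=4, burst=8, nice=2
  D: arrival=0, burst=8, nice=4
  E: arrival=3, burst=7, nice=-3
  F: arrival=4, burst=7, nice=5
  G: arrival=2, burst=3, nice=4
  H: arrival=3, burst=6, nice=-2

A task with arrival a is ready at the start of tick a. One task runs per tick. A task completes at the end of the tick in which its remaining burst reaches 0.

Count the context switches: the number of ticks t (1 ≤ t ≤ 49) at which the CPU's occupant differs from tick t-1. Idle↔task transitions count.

t=0: ready={A,D} → run A
t=1: ready={A,B,D} → run A
t=2: ready={A,B,D,G} → run A
t=3: ready={A,B,D,E,G,H} → run E
t=4: ready={A,B,C,D,E,F,G,H} → run E
t=5: ready={A,B,C,D,E,F,G,H} → run E
t=6: ready={A,B,C,D,E,F,G,H} → run E
t=7: ready={A,B,C,D,E,F,G,H} → run E
t=8: ready={A,B,C,D,E,F,G,H} → run E
t=9: ready={A,B,C,D,E,F,G,H} → run E
t=10: ready={A,B,C,D,F,G,H} → run A
t=11: ready={A,B,C,D,F,G,H} → run A
t=12: ready={A,B,C,D,F,G,H} → run A
t=13: ready={A,B,C,D,F,G,H} → run A
t=14: ready={A,B,C,D,F,G,H} → run A
t=15: ready={B,C,D,F,G,H} → run B
t=16: ready={B,C,D,F,G,H} → run B
t=17: ready={B,C,D,F,G,H} → run B
t=18: ready={B,C,D,F,G,H} → run B
t=19: ready={B,C,D,F,G,H} → run B
t=20: ready={C,D,F,G,H} → run H
t=21: ready={C,D,F,G,H} → run H
t=22: ready={C,D,F,G,H} → run H
t=23: ready={C,D,F,G,H} → run H
t=24: ready={C,D,F,G,H} → run H
t=25: ready={C,D,F,G,H} → run H
t=26: ready={C,D,F,G} → run C
t=27: ready={C,D,F,G} → run C
t=28: ready={C,D,F,G} → run C
t=29: ready={C,D,F,G} → run C
t=30: ready={C,D,F,G} → run C
t=31: ready={C,D,F,G} → run C
t=32: ready={C,D,F,G} → run C
t=33: ready={C,D,F,G} → run C
t=34: ready={D,F,G} → run D
t=35: ready={D,F,G} → run D
t=36: ready={D,F,G} → run D
t=37: ready={D,F,G} → run D
t=38: ready={D,F,G} → run D
t=39: ready={D,F,G} → run D
t=40: ready={D,F,G} → run D
t=41: ready={D,F,G} → run D
t=42: ready={F,G} → run G
t=43: ready={F,G} → run G
t=44: ready={F,G} → run G
t=45: ready={F} → run F
t=46: ready={F} → run F
t=47: ready={F} → run F
t=48: ready={F} → run F
t=49: ready={F} → run F

context switches = 8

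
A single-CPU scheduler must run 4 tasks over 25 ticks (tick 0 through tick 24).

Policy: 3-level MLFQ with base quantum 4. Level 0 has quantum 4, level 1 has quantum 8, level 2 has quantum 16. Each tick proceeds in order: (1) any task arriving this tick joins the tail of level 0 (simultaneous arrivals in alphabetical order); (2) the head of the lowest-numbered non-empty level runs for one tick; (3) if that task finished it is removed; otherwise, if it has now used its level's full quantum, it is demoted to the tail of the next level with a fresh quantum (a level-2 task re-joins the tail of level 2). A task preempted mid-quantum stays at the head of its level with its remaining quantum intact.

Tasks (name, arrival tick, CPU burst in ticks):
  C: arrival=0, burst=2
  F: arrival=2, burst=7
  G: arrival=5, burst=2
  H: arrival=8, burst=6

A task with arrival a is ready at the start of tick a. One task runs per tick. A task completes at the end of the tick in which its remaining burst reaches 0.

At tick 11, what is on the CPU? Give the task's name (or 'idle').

running at tick 11 = H

t=0: L0/L1/L2 = C/-/- → run C
t=1: L0/L1/L2 = C/-/- → run C
t=2: L0/L1/L2 = F/-/- → run F
t=3: L0/L1/L2 = F/-/- → run F
t=4: L0/L1/L2 = F/-/- → run F
t=5: L0/L1/L2 = FG/-/- → run F
t=6: L0/L1/L2 = G/F/- → run G
t=7: L0/L1/L2 = G/F/- → run G
t=8: L0/L1/L2 = H/F/- → run H
t=9: L0/L1/L2 = H/F/- → run H
t=10: L0/L1/L2 = H/F/- → run H
t=11: L0/L1/L2 = H/F/- → run H
t=12: L0/L1/L2 = -/FH/- → run F
t=13: L0/L1/L2 = -/FH/- → run F
t=14: L0/L1/L2 = -/FH/- → run F
t=15: L0/L1/L2 = -/H/- → run H
t=16: L0/L1/L2 = -/H/- → run H
t=17: (idle)
t=18: (idle)
t=19: (idle)
t=20: (idle)
t=21: (idle)
t=22: (idle)
t=23: (idle)
t=24: (idle)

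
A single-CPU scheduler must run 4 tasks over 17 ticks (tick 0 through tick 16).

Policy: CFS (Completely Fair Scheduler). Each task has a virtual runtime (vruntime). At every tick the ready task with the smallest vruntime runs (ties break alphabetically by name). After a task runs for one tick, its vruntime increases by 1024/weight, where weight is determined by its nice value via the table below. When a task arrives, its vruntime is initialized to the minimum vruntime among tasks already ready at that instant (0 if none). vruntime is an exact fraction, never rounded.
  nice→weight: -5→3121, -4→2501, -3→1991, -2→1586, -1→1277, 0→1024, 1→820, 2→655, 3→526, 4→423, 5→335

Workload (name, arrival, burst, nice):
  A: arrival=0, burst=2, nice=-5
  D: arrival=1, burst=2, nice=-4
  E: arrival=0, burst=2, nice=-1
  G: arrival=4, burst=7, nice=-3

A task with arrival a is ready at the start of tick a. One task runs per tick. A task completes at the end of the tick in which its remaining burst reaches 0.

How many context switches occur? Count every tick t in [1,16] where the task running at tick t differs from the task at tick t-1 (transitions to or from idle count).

context switches = 8

t=0: vr[A=0 E=0] → run A
t=1: vr[A=1024/3121 D=0 E=0] → run D
t=2: vr[A=1024/3121 D=1024/2501 E=0] → run E
t=3: vr[A=1024/3121 D=1024/2501 E=1024/1277] → run A
t=4: vr[D=1024/2501 E=1024/1277 G=1024/2501] → run D
t=5: vr[E=1024/1277 G=1024/2501] → run G
t=6: vr[E=1024/1277 G=4599808/4979491] → run E
t=7: vr[G=4599808/4979491] → run G
t=8: vr[G=7160832/4979491] → run G
t=9: vr[G=9721856/4979491] → run G
t=10: vr[G=12282880/4979491] → run G
t=11: vr[G=14843904/4979491] → run G
t=12: vr[G=17404928/4979491] → run G
t=13: (idle)
t=14: (idle)
t=15: (idle)
t=16: (idle)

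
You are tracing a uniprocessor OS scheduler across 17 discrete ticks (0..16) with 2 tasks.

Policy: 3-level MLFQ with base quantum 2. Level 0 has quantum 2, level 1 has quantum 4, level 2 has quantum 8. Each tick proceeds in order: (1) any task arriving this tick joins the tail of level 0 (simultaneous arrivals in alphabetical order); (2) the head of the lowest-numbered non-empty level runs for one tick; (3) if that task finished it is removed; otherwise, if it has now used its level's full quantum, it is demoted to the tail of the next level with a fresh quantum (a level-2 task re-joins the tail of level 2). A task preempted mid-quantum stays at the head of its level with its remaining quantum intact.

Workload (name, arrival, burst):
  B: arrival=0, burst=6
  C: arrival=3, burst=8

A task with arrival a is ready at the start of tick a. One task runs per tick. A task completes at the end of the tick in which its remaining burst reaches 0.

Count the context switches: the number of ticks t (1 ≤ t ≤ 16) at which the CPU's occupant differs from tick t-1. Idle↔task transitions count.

context switches = 4

t=0: L0/L1/L2 = B/-/- → run B
t=1: L0/L1/L2 = B/-/- → run B
t=2: L0/L1/L2 = -/B/- → run B
t=3: L0/L1/L2 = C/B/- → run C
t=4: L0/L1/L2 = C/B/- → run C
t=5: L0/L1/L2 = -/BC/- → run B
t=6: L0/L1/L2 = -/BC/- → run B
t=7: L0/L1/L2 = -/BC/- → run B
t=8: L0/L1/L2 = -/C/- → run C
t=9: L0/L1/L2 = -/C/- → run C
t=10: L0/L1/L2 = -/C/- → run C
t=11: L0/L1/L2 = -/C/- → run C
t=12: L0/L1/L2 = -/-/C → run C
t=13: L0/L1/L2 = -/-/C → run C
t=14: (idle)
t=15: (idle)
t=16: (idle)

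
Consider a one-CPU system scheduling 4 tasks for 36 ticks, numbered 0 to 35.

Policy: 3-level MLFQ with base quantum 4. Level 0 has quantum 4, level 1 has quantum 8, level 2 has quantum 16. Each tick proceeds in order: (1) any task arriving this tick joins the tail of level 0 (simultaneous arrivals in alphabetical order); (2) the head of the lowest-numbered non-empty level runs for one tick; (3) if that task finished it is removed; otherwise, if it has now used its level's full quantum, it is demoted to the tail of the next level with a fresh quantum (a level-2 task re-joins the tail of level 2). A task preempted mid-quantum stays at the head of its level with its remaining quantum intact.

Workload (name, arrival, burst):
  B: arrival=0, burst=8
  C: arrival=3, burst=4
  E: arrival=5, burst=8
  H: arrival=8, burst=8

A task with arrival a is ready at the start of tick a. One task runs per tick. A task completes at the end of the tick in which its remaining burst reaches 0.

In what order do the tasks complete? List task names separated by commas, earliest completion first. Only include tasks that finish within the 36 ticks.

completion order = C, B, E, H

t=0: L0/L1/L2 = B/-/- → run B
t=1: L0/L1/L2 = B/-/- → run B
t=2: L0/L1/L2 = B/-/- → run B
t=3: L0/L1/L2 = BC/-/- → run B
t=4: L0/L1/L2 = C/B/- → run C
t=5: L0/L1/L2 = CE/B/- → run C
t=6: L0/L1/L2 = CE/B/- → run C
t=7: L0/L1/L2 = CE/B/- → run C
t=8: L0/L1/L2 = EH/B/- → run E
t=9: L0/L1/L2 = EH/B/- → run E
t=10: L0/L1/L2 = EH/B/- → run E
t=11: L0/L1/L2 = EH/B/- → run E
t=12: L0/L1/L2 = H/BE/- → run H
t=13: L0/L1/L2 = H/BE/- → run H
t=14: L0/L1/L2 = H/BE/- → run H
t=15: L0/L1/L2 = H/BE/- → run H
t=16: L0/L1/L2 = -/BEH/- → run B
t=17: L0/L1/L2 = -/BEH/- → run B
t=18: L0/L1/L2 = -/BEH/- → run B
t=19: L0/L1/L2 = -/BEH/- → run B
t=20: L0/L1/L2 = -/EH/- → run E
t=21: L0/L1/L2 = -/EH/- → run E
t=22: L0/L1/L2 = -/EH/- → run E
t=23: L0/L1/L2 = -/EH/- → run E
t=24: L0/L1/L2 = -/H/- → run H
t=25: L0/L1/L2 = -/H/- → run H
t=26: L0/L1/L2 = -/H/- → run H
t=27: L0/L1/L2 = -/H/- → run H
t=28: (idle)
t=29: (idle)
t=30: (idle)
t=31: (idle)
t=32: (idle)
t=33: (idle)
t=34: (idle)
t=35: (idle)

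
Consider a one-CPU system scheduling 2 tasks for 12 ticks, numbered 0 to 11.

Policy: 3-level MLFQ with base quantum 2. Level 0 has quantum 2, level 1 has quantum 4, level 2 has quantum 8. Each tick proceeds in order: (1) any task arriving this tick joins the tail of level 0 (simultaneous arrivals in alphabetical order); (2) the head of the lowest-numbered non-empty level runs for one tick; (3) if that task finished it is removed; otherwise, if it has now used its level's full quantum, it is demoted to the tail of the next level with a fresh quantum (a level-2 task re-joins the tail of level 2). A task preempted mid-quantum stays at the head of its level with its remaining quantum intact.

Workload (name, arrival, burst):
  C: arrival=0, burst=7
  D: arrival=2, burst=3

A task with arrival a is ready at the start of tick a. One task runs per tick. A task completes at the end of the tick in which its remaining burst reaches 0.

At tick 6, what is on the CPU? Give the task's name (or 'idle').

running at tick 6 = C

t=0: L0/L1/L2 = C/-/- → run C
t=1: L0/L1/L2 = C/-/- → run C
t=2: L0/L1/L2 = D/C/- → run D
t=3: L0/L1/L2 = D/C/- → run D
t=4: L0/L1/L2 = -/CD/- → run C
t=5: L0/L1/L2 = -/CD/- → run C
t=6: L0/L1/L2 = -/CD/- → run C
t=7: L0/L1/L2 = -/CD/- → run C
t=8: L0/L1/L2 = -/D/C → run D
t=9: L0/L1/L2 = -/-/C → run C
t=10: (idle)
t=11: (idle)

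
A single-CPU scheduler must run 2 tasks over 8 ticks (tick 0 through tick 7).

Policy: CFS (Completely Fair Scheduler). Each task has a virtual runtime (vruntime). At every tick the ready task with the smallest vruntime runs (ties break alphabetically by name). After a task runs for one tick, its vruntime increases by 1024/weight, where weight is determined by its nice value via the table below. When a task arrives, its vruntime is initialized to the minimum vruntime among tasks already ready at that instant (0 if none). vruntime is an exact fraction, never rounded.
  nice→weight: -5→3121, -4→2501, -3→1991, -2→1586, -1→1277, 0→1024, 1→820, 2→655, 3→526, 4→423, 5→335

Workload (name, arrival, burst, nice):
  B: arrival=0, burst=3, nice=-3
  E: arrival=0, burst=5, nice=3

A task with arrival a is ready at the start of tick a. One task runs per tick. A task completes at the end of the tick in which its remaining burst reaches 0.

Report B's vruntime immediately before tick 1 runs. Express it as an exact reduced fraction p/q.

t=0: vr[B=0 E=0] → run B
t=1: vr[B=1024/1991 E=0] → run E
t=2: vr[B=1024/1991 E=512/263] → run B
t=3: vr[B=2048/1991 E=512/263] → run B
t=4: vr[E=512/263] → run E
t=5: vr[E=1024/263] → run E
t=6: vr[E=1536/263] → run E
t=7: vr[E=2048/263] → run E

vruntime(B, start of tick 1) = 1024/1991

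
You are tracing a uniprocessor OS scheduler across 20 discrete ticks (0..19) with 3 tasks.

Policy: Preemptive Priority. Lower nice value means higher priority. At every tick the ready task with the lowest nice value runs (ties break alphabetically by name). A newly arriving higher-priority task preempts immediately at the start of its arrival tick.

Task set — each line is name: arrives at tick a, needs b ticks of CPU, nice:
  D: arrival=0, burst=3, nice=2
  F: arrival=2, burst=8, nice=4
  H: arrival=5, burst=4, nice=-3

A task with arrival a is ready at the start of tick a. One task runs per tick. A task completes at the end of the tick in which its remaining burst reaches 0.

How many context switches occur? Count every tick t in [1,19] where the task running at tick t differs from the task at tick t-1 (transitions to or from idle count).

t=0: ready={D} → run D
t=1: ready={D} → run D
t=2: ready={D,F} → run D
t=3: ready={F} → run F
t=4: ready={F} → run F
t=5: ready={F,H} → run H
t=6: ready={F,H} → run H
t=7: ready={F,H} → run H
t=8: ready={F,H} → run H
t=9: ready={F} → run F
t=10: ready={F} → run F
t=11: ready={F} → run F
t=12: ready={F} → run F
t=13: ready={F} → run F
t=14: ready={F} → run F
t=15: (idle)
t=16: (idle)
t=17: (idle)
t=18: (idle)
t=19: (idle)

context switches = 4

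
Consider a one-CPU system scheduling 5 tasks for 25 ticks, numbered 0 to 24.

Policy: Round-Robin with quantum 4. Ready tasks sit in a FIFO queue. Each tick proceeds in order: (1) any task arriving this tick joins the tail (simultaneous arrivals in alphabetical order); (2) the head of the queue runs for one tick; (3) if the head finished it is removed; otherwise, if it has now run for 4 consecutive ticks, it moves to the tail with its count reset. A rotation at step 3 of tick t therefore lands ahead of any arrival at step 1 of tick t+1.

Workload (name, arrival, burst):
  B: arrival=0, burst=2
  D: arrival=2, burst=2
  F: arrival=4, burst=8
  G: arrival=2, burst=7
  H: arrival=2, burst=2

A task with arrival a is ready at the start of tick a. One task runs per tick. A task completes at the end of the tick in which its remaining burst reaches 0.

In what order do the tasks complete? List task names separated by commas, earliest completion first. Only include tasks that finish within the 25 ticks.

completion order = B, D, H, G, F

t=0: queue=[B] q_used=0 → run B
t=1: queue=[B] q_used=1 → run B
t=2: queue=[D,G,H] q_used=0 → run D
t=3: queue=[D,G,H] q_used=1 → run D
t=4: queue=[G,H,F] q_used=0 → run G
t=5: queue=[G,H,F] q_used=1 → run G
t=6: queue=[G,H,F] q_used=2 → run G
t=7: queue=[G,H,F] q_used=3 → run G
t=8: queue=[H,F,G] q_used=0 → run H
t=9: queue=[H,F,G] q_used=1 → run H
t=10: queue=[F,G] q_used=0 → run F
t=11: queue=[F,G] q_used=1 → run F
t=12: queue=[F,G] q_used=2 → run F
t=13: queue=[F,G] q_used=3 → run F
t=14: queue=[G,F] q_used=0 → run G
t=15: queue=[G,F] q_used=1 → run G
t=16: queue=[G,F] q_used=2 → run G
t=17: queue=[F] q_used=0 → run F
t=18: queue=[F] q_used=1 → run F
t=19: queue=[F] q_used=2 → run F
t=20: queue=[F] q_used=3 → run F
t=21: (idle)
t=22: (idle)
t=23: (idle)
t=24: (idle)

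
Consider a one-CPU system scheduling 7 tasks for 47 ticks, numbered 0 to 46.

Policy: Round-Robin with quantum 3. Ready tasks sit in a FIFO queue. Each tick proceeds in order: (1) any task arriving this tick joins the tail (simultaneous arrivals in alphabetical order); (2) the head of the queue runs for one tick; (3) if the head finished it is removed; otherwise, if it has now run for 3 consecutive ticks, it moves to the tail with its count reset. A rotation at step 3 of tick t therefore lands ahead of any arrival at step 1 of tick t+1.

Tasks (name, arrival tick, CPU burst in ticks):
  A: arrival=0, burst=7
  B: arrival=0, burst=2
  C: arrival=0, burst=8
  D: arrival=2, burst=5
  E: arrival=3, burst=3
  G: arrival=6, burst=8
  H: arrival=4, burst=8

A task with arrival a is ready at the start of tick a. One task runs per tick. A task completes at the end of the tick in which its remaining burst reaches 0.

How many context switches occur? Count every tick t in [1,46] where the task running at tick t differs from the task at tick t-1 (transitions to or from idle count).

t=0: queue=[A,B,C] q_used=0 → run A
t=1: queue=[A,B,C] q_used=1 → run A
t=2: queue=[A,B,C,D] q_used=2 → run A
t=3: queue=[B,C,D,A,E] q_used=0 → run B
t=4: queue=[B,C,D,A,E,H] q_used=1 → run B
t=5: queue=[C,D,A,E,H] q_used=0 → run C
t=6: queue=[C,D,A,E,H,G] q_used=1 → run C
t=7: queue=[C,D,A,E,H,G] q_used=2 → run C
t=8: queue=[D,A,E,H,G,C] q_used=0 → run D
t=9: queue=[D,A,E,H,G,C] q_used=1 → run D
t=10: queue=[D,A,E,H,G,C] q_used=2 → run D
t=11: queue=[A,E,H,G,C,D] q_used=0 → run A
t=12: queue=[A,E,H,G,C,D] q_used=1 → run A
t=13: queue=[A,E,H,G,C,D] q_used=2 → run A
t=14: queue=[E,H,G,C,D,A] q_used=0 → run E
t=15: queue=[E,H,G,C,D,A] q_used=1 → run E
t=16: queue=[E,H,G,C,D,A] q_used=2 → run E
t=17: queue=[H,G,C,D,A] q_used=0 → run H
t=18: queue=[H,G,C,D,A] q_used=1 → run H
t=19: queue=[H,G,C,D,A] q_used=2 → run H
t=20: queue=[G,C,D,A,H] q_used=0 → run G
t=21: queue=[G,C,D,A,H] q_used=1 → run G
t=22: queue=[G,C,D,A,H] q_used=2 → run G
t=23: queue=[C,D,A,H,G] q_used=0 → run C
t=24: queue=[C,D,A,H,G] q_used=1 → run C
t=25: queue=[C,D,A,H,G] q_used=2 → run C
t=26: queue=[D,A,H,G,C] q_used=0 → run D
t=27: queue=[D,A,H,G,C] q_used=1 → run D
t=28: queue=[A,H,G,C] q_used=0 → run A
t=29: queue=[H,G,C] q_used=0 → run H
t=30: queue=[H,G,C] q_used=1 → run H
t=31: queue=[H,G,C] q_used=2 → run H
t=32: queue=[G,C,H] q_used=0 → run G
t=33: queue=[G,C,H] q_used=1 → run G
t=34: queue=[G,C,H] q_used=2 → run G
t=35: queue=[C,H,G] q_used=0 → run C
t=36: queue=[C,H,G] q_used=1 → run C
t=37: queue=[H,G] q_used=0 → run H
t=38: queue=[H,G] q_used=1 → run H
t=39: queue=[G] q_used=0 → run G
t=40: queue=[G] q_used=1 → run G
t=41: (idle)
t=42: (idle)
t=43: (idle)
t=44: (idle)
t=45: (idle)
t=46: (idle)

context switches = 16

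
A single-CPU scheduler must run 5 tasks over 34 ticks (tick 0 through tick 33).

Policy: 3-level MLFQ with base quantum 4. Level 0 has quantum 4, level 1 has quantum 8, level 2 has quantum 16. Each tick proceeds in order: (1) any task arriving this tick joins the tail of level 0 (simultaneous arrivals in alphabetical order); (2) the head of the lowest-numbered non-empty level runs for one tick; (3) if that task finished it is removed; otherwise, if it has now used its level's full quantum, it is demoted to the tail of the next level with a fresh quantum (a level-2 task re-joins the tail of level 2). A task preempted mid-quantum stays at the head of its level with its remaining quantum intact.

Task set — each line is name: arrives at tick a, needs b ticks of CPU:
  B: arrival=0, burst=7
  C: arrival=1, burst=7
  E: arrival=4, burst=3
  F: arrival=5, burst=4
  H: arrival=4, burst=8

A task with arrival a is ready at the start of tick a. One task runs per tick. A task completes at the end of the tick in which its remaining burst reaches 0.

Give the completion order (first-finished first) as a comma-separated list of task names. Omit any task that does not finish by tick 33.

completion order = E, F, B, C, H

t=0: L0/L1/L2 = B/-/- → run B
t=1: L0/L1/L2 = BC/-/- → run B
t=2: L0/L1/L2 = BC/-/- → run B
t=3: L0/L1/L2 = BC/-/- → run B
t=4: L0/L1/L2 = CEH/B/- → run C
t=5: L0/L1/L2 = CEHF/B/- → run C
t=6: L0/L1/L2 = CEHF/B/- → run C
t=7: L0/L1/L2 = CEHF/B/- → run C
t=8: L0/L1/L2 = EHF/BC/- → run E
t=9: L0/L1/L2 = EHF/BC/- → run E
t=10: L0/L1/L2 = EHF/BC/- → run E
t=11: L0/L1/L2 = HF/BC/- → run H
t=12: L0/L1/L2 = HF/BC/- → run H
t=13: L0/L1/L2 = HF/BC/- → run H
t=14: L0/L1/L2 = HF/BC/- → run H
t=15: L0/L1/L2 = F/BCH/- → run F
t=16: L0/L1/L2 = F/BCH/- → run F
t=17: L0/L1/L2 = F/BCH/- → run F
t=18: L0/L1/L2 = F/BCH/- → run F
t=19: L0/L1/L2 = -/BCH/- → run B
t=20: L0/L1/L2 = -/BCH/- → run B
t=21: L0/L1/L2 = -/BCH/- → run B
t=22: L0/L1/L2 = -/CH/- → run C
t=23: L0/L1/L2 = -/CH/- → run C
t=24: L0/L1/L2 = -/CH/- → run C
t=25: L0/L1/L2 = -/H/- → run H
t=26: L0/L1/L2 = -/H/- → run H
t=27: L0/L1/L2 = -/H/- → run H
t=28: L0/L1/L2 = -/H/- → run H
t=29: (idle)
t=30: (idle)
t=31: (idle)
t=32: (idle)
t=33: (idle)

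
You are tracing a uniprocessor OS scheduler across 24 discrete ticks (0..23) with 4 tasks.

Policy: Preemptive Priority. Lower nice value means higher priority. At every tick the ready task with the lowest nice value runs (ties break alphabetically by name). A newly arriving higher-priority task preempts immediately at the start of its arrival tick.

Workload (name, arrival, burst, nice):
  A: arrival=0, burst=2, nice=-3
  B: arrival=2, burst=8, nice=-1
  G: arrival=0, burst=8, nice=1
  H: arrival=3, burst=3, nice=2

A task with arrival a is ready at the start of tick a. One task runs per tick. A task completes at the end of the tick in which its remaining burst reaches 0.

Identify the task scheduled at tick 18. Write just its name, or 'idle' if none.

t=0: ready={A,G} → run A
t=1: ready={A,G} → run A
t=2: ready={B,G} → run B
t=3: ready={B,G,H} → run B
t=4: ready={B,G,H} → run B
t=5: ready={B,G,H} → run B
t=6: ready={B,G,H} → run B
t=7: ready={B,G,H} → run B
t=8: ready={B,G,H} → run B
t=9: ready={B,G,H} → run B
t=10: ready={G,H} → run G
t=11: ready={G,H} → run G
t=12: ready={G,H} → run G
t=13: ready={G,H} → run G
t=14: ready={G,H} → run G
t=15: ready={G,H} → run G
t=16: ready={G,H} → run G
t=17: ready={G,H} → run G
t=18: ready={H} → run H
t=19: ready={H} → run H
t=20: ready={H} → run H
t=21: (idle)
t=22: (idle)
t=23: (idle)

running at tick 18 = H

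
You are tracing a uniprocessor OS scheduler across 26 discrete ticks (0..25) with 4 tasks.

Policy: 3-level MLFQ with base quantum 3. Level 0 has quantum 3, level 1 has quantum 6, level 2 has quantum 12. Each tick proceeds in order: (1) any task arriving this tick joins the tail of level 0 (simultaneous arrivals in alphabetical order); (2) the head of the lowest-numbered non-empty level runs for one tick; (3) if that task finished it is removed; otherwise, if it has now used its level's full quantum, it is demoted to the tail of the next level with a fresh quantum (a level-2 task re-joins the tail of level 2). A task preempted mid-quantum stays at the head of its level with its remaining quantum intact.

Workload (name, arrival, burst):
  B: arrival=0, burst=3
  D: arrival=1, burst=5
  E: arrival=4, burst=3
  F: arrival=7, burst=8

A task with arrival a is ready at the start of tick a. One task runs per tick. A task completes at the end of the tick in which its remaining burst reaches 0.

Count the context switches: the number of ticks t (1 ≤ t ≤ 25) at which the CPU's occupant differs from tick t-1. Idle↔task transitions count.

context switches = 6

t=0: L0/L1/L2 = B/-/- → run B
t=1: L0/L1/L2 = BD/-/- → run B
t=2: L0/L1/L2 = BD/-/- → run B
t=3: L0/L1/L2 = D/-/- → run D
t=4: L0/L1/L2 = DE/-/- → run D
t=5: L0/L1/L2 = DE/-/- → run D
t=6: L0/L1/L2 = E/D/- → run E
t=7: L0/L1/L2 = EF/D/- → run E
t=8: L0/L1/L2 = EF/D/- → run E
t=9: L0/L1/L2 = F/D/- → run F
t=10: L0/L1/L2 = F/D/- → run F
t=11: L0/L1/L2 = F/D/- → run F
t=12: L0/L1/L2 = -/DF/- → run D
t=13: L0/L1/L2 = -/DF/- → run D
t=14: L0/L1/L2 = -/F/- → run F
t=15: L0/L1/L2 = -/F/- → run F
t=16: L0/L1/L2 = -/F/- → run F
t=17: L0/L1/L2 = -/F/- → run F
t=18: L0/L1/L2 = -/F/- → run F
t=19: (idle)
t=20: (idle)
t=21: (idle)
t=22: (idle)
t=23: (idle)
t=24: (idle)
t=25: (idle)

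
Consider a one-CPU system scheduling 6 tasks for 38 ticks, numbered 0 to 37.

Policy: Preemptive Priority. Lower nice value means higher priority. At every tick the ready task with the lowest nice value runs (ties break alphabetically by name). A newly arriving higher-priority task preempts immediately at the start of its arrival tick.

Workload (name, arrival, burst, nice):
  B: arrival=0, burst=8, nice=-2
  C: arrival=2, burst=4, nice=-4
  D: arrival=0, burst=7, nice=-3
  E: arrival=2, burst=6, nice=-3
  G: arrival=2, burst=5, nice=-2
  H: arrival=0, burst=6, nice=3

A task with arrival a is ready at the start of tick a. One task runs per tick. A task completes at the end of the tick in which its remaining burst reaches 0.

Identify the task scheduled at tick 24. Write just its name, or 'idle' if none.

t=0: ready={B,D,H} → run D
t=1: ready={B,D,H} → run D
t=2: ready={B,C,D,E,G,H} → run C
t=3: ready={B,C,D,E,G,H} → run C
t=4: ready={B,C,D,E,G,H} → run C
t=5: ready={B,C,D,E,G,H} → run C
t=6: ready={B,D,E,G,H} → run D
t=7: ready={B,D,E,G,H} → run D
t=8: ready={B,D,E,G,H} → run D
t=9: ready={B,D,E,G,H} → run D
t=10: ready={B,D,E,G,H} → run D
t=11: ready={B,E,G,H} → run E
t=12: ready={B,E,G,H} → run E
t=13: ready={B,E,G,H} → run E
t=14: ready={B,E,G,H} → run E
t=15: ready={B,E,G,H} → run E
t=16: ready={B,E,G,H} → run E
t=17: ready={B,G,H} → run B
t=18: ready={B,G,H} → run B
t=19: ready={B,G,H} → run B
t=20: ready={B,G,H} → run B
t=21: ready={B,G,H} → run B
t=22: ready={B,G,H} → run B
t=23: ready={B,G,H} → run B
t=24: ready={B,G,H} → run B
t=25: ready={G,H} → run G
t=26: ready={G,H} → run G
t=27: ready={G,H} → run G
t=28: ready={G,H} → run G
t=29: ready={G,H} → run G
t=30: ready={H} → run H
t=31: ready={H} → run H
t=32: ready={H} → run H
t=33: ready={H} → run H
t=34: ready={H} → run H
t=35: ready={H} → run H
t=36: (idle)
t=37: (idle)

running at tick 24 = B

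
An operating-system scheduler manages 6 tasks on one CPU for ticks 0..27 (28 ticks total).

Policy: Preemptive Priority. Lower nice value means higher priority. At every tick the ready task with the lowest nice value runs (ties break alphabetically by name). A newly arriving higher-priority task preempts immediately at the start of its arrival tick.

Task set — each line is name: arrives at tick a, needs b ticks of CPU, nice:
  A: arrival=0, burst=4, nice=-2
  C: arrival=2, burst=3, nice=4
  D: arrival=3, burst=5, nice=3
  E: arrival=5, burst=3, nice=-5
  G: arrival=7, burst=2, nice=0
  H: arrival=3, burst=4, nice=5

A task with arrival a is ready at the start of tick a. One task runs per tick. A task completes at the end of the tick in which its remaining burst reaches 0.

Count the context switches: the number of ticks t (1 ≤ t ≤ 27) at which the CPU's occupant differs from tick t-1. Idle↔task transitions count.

t=0: ready={A} → run A
t=1: ready={A} → run A
t=2: ready={A,C} → run A
t=3: ready={A,C,D,H} → run A
t=4: ready={C,D,H} → run D
t=5: ready={C,D,E,H} → run E
t=6: ready={C,D,E,H} → run E
t=7: ready={C,D,E,G,H} → run E
t=8: ready={C,D,G,H} → run G
t=9: ready={C,D,G,H} → run G
t=10: ready={C,D,H} → run D
t=11: ready={C,D,H} → run D
t=12: ready={C,D,H} → run D
t=13: ready={C,D,H} → run D
t=14: ready={C,H} → run C
t=15: ready={C,H} → run C
t=16: ready={C,H} → run C
t=17: ready={H} → run H
t=18: ready={H} → run H
t=19: ready={H} → run H
t=20: ready={H} → run H
t=21: (idle)
t=22: (idle)
t=23: (idle)
t=24: (idle)
t=25: (idle)
t=26: (idle)
t=27: (idle)

context switches = 7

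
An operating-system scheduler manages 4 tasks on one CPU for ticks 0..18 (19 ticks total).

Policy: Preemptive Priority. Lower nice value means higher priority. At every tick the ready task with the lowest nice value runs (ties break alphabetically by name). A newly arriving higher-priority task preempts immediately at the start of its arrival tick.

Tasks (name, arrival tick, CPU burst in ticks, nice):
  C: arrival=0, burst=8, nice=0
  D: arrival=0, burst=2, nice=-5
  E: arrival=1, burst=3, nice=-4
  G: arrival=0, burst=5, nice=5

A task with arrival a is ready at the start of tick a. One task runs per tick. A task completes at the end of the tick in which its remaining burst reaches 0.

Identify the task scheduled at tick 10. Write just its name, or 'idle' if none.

running at tick 10 = C

t=0: ready={C,D,G} → run D
t=1: ready={C,D,E,G} → run D
t=2: ready={C,E,G} → run E
t=3: ready={C,E,G} → run E
t=4: ready={C,E,G} → run E
t=5: ready={C,G} → run C
t=6: ready={C,G} → run C
t=7: ready={C,G} → run C
t=8: ready={C,G} → run C
t=9: ready={C,G} → run C
t=10: ready={C,G} → run C
t=11: ready={C,G} → run C
t=12: ready={C,G} → run C
t=13: ready={G} → run G
t=14: ready={G} → run G
t=15: ready={G} → run G
t=16: ready={G} → run G
t=17: ready={G} → run G
t=18: (idle)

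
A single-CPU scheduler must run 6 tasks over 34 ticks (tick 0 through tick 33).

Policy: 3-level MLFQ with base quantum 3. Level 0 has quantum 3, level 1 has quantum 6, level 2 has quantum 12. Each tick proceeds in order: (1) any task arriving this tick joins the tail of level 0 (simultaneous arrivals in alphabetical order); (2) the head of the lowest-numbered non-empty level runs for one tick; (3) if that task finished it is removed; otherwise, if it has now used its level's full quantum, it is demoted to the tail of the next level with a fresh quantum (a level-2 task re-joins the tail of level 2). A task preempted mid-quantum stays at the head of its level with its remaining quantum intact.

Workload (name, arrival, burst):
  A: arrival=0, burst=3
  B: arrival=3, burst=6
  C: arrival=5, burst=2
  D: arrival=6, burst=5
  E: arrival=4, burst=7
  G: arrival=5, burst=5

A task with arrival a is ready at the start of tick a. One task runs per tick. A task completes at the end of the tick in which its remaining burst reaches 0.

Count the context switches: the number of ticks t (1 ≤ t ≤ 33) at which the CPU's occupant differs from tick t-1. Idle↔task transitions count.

t=0: L0/L1/L2 = A/-/- → run A
t=1: L0/L1/L2 = A/-/- → run A
t=2: L0/L1/L2 = A/-/- → run A
t=3: L0/L1/L2 = B/-/- → run B
t=4: L0/L1/L2 = BE/-/- → run B
t=5: L0/L1/L2 = BECG/-/- → run B
t=6: L0/L1/L2 = ECGD/B/- → run E
t=7: L0/L1/L2 = ECGD/B/- → run E
t=8: L0/L1/L2 = ECGD/B/- → run E
t=9: L0/L1/L2 = CGD/BE/- → run C
t=10: L0/L1/L2 = CGD/BE/- → run C
t=11: L0/L1/L2 = GD/BE/- → run G
t=12: L0/L1/L2 = GD/BE/- → run G
t=13: L0/L1/L2 = GD/BE/- → run G
t=14: L0/L1/L2 = D/BEG/- → run D
t=15: L0/L1/L2 = D/BEG/- → run D
t=16: L0/L1/L2 = D/BEG/- → run D
t=17: L0/L1/L2 = -/BEGD/- → run B
t=18: L0/L1/L2 = -/BEGD/- → run B
t=19: L0/L1/L2 = -/BEGD/- → run B
t=20: L0/L1/L2 = -/EGD/- → run E
t=21: L0/L1/L2 = -/EGD/- → run E
t=22: L0/L1/L2 = -/EGD/- → run E
t=23: L0/L1/L2 = -/EGD/- → run E
t=24: L0/L1/L2 = -/GD/- → run G
t=25: L0/L1/L2 = -/GD/- → run G
t=26: L0/L1/L2 = -/D/- → run D
t=27: L0/L1/L2 = -/D/- → run D
t=28: (idle)
t=29: (idle)
t=30: (idle)
t=31: (idle)
t=32: (idle)
t=33: (idle)

context switches = 10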